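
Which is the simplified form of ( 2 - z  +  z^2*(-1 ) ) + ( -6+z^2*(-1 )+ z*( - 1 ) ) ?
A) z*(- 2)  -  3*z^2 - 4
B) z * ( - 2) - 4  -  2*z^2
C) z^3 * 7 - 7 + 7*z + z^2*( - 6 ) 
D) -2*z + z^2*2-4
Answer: B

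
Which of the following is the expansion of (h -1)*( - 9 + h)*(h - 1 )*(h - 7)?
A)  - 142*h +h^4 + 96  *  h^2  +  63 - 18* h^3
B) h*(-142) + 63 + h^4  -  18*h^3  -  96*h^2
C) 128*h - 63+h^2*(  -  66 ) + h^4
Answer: A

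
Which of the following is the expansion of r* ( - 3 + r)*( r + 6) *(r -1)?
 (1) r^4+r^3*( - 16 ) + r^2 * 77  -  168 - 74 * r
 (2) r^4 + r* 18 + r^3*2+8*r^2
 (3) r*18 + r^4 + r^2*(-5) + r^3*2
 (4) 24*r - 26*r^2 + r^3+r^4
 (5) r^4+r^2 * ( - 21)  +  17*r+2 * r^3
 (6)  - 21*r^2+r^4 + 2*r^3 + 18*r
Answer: 6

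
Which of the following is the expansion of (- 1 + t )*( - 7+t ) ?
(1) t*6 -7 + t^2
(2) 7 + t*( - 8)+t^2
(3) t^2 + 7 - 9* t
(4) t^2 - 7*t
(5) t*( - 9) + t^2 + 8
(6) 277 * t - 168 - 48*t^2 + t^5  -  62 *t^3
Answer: 2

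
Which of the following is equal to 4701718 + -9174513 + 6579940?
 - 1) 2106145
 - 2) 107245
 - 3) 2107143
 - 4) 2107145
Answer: 4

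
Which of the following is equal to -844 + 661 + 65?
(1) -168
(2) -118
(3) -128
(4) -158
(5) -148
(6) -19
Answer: 2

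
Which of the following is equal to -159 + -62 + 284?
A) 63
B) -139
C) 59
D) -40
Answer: A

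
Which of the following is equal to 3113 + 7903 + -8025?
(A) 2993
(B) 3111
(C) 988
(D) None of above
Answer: D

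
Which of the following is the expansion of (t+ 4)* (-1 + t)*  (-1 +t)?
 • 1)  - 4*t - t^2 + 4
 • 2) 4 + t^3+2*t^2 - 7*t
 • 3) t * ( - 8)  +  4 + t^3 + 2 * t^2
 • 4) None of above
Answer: 2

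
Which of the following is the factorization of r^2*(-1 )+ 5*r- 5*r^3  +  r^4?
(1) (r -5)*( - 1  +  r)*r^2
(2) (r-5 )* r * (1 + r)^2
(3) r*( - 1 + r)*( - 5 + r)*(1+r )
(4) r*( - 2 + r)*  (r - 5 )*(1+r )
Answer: 3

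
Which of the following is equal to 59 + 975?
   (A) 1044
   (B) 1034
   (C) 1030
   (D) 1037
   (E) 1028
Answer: B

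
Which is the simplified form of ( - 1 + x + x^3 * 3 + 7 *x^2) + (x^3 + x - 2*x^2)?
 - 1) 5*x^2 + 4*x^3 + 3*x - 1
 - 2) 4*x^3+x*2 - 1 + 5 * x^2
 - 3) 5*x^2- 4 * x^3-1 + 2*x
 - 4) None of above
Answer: 2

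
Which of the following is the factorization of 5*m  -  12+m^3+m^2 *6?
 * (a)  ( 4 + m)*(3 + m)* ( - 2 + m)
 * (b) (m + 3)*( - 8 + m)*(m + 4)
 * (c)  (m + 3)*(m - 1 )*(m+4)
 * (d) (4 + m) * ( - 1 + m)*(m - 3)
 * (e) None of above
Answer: c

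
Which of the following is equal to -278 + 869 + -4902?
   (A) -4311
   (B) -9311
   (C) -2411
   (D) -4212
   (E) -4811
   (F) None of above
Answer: A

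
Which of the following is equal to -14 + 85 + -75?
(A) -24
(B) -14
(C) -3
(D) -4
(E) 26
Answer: D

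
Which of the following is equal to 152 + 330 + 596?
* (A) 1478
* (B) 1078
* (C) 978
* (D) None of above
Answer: B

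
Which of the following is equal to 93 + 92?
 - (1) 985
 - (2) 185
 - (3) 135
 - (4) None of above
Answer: 2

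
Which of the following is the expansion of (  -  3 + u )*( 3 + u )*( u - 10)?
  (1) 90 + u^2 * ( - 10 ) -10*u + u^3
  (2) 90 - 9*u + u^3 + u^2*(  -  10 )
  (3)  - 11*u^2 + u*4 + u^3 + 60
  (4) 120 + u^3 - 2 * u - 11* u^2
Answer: 2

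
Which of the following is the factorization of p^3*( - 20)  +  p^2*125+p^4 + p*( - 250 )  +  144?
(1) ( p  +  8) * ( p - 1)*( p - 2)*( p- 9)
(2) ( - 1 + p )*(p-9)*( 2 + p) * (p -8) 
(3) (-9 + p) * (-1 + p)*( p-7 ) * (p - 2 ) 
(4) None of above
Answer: 4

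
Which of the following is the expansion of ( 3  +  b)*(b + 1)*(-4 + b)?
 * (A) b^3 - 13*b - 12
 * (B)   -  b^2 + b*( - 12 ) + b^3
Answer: A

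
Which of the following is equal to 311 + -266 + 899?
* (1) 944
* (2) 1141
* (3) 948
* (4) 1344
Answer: 1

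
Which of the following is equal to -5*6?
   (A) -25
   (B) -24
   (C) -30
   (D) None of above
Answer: C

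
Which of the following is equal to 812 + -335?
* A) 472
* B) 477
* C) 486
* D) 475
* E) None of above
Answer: B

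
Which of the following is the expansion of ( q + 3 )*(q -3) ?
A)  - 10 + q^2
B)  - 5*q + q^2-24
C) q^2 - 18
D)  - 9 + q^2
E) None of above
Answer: D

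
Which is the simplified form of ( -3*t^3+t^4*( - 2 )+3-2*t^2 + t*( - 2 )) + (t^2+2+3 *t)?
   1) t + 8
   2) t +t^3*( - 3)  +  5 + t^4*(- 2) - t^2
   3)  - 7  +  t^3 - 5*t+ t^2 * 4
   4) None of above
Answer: 2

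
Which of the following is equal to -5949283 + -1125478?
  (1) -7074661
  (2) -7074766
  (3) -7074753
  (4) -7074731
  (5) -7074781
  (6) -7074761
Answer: 6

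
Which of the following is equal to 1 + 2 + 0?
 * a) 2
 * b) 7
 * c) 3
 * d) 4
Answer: c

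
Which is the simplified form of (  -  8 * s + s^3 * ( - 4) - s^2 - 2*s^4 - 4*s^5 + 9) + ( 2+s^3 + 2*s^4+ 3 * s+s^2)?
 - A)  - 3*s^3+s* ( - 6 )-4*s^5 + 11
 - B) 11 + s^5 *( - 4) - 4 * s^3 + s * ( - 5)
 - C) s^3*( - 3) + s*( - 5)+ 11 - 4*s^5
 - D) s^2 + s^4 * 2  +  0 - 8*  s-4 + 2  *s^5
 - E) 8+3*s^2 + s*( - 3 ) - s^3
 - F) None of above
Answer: C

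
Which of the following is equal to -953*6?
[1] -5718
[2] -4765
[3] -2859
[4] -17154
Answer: 1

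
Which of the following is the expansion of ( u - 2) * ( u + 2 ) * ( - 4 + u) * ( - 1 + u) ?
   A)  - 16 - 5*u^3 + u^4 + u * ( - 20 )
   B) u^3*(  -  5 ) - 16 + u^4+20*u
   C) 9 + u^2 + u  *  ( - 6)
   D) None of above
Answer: B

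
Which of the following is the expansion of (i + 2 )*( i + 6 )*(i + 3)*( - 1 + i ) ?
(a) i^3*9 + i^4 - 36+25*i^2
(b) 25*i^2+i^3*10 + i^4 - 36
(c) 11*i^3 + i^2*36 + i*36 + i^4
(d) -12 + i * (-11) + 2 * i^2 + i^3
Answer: b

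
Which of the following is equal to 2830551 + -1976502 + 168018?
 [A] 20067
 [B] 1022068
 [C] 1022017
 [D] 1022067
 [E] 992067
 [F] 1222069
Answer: D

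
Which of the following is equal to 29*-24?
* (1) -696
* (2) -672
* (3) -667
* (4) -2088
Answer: 1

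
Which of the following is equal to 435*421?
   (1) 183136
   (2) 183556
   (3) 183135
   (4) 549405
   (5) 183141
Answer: 3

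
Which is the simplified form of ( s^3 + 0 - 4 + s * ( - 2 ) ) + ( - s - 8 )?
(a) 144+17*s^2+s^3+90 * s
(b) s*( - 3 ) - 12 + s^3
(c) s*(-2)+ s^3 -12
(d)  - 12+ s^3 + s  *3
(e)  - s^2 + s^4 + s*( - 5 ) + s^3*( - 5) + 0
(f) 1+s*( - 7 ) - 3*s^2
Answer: b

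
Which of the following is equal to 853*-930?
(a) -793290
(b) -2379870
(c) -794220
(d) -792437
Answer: a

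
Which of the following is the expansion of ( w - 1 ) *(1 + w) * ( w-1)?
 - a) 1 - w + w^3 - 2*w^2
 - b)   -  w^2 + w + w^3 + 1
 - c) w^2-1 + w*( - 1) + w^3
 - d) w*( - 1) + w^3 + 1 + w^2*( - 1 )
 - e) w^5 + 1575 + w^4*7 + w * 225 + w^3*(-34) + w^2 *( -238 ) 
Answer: d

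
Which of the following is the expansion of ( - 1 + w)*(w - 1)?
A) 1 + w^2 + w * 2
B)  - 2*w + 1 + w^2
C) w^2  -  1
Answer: B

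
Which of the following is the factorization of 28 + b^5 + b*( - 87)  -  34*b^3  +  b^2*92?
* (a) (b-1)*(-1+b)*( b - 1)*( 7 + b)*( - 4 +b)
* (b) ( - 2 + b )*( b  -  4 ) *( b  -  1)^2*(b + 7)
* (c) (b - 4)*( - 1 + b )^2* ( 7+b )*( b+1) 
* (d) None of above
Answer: a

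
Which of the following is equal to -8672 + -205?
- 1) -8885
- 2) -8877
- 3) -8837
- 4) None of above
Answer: 2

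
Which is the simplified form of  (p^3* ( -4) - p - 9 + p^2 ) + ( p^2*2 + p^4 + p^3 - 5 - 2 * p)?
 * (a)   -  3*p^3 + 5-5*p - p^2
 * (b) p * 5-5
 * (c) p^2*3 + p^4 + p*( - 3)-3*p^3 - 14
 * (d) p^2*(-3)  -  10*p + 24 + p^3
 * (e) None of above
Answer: c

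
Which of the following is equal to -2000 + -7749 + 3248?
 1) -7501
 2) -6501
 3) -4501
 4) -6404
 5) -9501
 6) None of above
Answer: 2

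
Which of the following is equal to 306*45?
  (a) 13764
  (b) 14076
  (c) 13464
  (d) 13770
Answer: d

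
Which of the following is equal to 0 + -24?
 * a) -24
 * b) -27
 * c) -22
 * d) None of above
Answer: a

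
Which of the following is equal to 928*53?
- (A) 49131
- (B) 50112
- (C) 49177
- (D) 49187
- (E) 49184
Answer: E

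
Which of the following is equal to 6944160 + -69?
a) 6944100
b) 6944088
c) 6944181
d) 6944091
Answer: d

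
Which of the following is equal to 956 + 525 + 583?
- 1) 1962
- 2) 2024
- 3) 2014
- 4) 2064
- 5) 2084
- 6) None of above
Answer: 4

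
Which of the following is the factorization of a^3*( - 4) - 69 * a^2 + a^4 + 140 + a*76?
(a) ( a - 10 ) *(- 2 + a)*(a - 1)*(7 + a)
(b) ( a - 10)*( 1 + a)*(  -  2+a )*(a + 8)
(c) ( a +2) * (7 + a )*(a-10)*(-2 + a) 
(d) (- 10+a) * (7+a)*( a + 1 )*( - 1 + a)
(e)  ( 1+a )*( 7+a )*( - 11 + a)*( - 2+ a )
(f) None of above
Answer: f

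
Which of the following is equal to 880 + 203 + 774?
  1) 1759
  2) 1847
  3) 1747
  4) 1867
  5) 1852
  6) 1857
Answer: 6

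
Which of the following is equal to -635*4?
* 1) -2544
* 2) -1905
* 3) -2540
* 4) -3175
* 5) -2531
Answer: 3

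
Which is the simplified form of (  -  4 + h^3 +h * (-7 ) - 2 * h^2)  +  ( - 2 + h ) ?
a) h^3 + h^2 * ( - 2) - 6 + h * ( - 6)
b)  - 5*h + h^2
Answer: a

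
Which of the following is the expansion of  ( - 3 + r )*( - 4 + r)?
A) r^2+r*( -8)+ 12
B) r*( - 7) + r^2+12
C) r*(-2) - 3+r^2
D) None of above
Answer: B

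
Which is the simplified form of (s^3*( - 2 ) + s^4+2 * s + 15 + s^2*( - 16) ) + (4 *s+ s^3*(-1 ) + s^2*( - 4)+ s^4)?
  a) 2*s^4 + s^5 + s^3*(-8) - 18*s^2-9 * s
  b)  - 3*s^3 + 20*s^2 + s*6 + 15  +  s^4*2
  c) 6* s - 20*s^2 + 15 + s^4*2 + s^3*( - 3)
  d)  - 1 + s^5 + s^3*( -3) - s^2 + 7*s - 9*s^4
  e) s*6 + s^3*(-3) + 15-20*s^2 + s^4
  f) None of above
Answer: c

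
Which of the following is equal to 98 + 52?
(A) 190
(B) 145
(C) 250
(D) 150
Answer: D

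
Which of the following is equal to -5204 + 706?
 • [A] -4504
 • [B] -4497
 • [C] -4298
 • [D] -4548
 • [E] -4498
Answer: E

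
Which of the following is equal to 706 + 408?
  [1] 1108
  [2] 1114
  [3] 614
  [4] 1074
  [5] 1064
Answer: 2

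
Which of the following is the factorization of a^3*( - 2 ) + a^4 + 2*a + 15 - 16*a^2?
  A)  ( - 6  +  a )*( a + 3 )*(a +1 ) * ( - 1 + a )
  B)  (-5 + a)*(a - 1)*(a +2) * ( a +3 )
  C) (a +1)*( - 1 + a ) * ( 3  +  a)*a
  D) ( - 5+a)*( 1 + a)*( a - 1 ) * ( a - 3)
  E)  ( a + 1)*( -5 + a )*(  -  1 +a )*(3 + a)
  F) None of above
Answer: E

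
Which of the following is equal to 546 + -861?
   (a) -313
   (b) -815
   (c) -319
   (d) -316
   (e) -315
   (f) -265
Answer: e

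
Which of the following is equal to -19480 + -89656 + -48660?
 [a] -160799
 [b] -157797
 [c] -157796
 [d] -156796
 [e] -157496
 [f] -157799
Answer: c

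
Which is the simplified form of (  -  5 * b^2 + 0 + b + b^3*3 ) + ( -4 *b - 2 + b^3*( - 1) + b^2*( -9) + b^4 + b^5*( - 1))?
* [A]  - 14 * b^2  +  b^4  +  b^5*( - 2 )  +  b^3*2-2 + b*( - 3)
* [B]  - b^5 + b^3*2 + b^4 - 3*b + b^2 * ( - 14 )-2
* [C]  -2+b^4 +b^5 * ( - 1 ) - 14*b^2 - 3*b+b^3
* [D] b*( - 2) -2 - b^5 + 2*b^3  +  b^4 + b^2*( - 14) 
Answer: B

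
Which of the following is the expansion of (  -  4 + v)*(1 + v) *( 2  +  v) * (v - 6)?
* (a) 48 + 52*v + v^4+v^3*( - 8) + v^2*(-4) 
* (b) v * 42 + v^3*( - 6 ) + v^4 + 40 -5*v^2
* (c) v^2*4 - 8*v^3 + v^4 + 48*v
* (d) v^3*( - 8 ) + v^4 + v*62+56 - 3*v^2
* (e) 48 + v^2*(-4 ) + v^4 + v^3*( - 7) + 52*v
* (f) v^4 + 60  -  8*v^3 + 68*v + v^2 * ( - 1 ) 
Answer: e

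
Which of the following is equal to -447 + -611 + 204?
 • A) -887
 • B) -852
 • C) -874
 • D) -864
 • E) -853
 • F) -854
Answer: F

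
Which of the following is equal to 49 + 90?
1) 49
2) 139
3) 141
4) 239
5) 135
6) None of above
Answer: 2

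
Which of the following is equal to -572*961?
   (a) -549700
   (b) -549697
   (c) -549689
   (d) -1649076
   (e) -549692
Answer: e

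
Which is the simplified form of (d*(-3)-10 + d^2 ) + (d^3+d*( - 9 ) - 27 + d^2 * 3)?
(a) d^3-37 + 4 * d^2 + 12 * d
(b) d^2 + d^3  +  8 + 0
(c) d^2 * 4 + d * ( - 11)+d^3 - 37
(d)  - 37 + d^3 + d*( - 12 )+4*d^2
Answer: d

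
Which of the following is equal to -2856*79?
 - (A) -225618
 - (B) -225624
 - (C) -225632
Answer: B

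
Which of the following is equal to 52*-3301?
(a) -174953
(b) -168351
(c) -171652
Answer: c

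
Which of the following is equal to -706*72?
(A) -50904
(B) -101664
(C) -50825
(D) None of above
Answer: D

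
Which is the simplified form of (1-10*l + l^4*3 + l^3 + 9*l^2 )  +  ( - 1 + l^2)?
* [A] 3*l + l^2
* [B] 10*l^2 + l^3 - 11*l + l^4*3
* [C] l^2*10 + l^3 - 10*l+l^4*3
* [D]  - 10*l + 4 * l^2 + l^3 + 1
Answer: C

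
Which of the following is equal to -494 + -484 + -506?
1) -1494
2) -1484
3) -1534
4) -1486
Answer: 2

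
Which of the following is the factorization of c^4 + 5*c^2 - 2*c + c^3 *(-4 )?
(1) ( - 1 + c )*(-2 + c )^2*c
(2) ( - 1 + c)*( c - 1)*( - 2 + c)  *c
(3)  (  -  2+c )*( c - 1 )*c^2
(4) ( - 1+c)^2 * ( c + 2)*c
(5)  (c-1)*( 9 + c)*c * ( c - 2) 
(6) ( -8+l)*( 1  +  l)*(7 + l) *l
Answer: 2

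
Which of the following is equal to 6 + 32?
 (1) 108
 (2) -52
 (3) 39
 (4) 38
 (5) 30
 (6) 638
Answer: 4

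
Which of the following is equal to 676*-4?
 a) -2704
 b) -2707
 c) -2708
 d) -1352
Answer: a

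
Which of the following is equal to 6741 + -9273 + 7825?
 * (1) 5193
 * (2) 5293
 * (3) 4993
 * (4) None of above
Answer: 2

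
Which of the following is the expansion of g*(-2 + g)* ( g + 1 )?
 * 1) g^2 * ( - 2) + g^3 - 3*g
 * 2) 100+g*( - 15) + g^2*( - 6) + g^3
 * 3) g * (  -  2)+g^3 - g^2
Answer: 3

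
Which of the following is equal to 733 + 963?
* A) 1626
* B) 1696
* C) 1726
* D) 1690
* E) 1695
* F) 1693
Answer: B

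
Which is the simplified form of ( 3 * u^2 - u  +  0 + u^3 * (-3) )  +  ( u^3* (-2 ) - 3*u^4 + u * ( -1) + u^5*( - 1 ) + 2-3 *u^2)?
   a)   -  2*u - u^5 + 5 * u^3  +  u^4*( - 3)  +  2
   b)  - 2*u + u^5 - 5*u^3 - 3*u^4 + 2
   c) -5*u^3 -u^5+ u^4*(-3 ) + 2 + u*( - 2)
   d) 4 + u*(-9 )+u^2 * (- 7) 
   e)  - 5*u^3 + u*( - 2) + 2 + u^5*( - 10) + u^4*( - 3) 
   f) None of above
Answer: c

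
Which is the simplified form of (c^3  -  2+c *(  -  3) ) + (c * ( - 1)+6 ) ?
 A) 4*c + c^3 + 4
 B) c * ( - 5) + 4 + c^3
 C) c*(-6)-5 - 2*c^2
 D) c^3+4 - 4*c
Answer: D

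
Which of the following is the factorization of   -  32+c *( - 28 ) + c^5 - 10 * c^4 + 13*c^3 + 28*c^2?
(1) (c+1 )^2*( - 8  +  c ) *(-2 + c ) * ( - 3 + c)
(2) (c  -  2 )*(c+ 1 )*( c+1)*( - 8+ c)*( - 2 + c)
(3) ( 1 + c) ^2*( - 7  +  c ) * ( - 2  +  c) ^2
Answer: 2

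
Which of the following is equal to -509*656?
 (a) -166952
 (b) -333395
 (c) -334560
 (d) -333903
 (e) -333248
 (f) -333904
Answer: f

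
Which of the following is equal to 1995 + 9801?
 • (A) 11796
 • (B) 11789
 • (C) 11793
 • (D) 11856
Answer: A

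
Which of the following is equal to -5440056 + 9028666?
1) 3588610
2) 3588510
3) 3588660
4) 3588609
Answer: 1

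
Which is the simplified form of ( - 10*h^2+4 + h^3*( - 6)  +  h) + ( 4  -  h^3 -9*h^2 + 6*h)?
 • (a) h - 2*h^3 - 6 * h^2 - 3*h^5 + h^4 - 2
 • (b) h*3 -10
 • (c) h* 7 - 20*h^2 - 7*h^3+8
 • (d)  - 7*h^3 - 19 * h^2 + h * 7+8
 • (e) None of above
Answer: d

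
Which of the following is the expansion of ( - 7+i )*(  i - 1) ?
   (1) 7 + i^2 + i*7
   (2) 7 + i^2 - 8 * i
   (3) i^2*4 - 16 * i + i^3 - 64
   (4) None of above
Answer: 2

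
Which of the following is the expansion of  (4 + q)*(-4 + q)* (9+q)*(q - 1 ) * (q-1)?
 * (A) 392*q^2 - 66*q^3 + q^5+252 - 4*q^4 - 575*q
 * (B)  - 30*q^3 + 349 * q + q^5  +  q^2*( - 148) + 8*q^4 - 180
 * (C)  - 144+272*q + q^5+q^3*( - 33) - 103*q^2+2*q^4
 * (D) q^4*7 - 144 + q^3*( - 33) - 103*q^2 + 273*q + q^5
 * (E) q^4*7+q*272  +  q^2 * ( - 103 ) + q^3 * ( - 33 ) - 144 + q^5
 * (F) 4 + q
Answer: E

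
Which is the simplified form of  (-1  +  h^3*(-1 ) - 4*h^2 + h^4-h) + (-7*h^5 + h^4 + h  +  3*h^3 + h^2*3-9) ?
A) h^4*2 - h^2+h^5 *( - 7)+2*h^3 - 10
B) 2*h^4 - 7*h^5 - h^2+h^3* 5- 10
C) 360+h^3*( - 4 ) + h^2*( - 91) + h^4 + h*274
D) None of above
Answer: A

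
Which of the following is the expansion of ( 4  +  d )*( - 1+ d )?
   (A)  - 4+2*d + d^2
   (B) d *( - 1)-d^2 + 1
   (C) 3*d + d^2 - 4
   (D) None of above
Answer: C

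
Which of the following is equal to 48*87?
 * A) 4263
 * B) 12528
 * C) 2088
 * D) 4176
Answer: D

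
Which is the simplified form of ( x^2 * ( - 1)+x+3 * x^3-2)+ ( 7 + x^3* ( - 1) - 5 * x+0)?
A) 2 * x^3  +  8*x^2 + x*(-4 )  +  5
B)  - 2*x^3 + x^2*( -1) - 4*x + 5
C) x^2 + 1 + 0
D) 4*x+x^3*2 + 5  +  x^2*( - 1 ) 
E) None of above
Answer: E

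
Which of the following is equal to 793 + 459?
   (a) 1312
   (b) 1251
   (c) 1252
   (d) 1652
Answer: c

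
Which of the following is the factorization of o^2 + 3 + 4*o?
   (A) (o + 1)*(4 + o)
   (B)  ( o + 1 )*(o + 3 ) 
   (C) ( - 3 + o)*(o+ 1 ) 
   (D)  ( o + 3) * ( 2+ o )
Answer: B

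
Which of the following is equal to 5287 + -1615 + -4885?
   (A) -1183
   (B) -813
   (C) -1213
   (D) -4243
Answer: C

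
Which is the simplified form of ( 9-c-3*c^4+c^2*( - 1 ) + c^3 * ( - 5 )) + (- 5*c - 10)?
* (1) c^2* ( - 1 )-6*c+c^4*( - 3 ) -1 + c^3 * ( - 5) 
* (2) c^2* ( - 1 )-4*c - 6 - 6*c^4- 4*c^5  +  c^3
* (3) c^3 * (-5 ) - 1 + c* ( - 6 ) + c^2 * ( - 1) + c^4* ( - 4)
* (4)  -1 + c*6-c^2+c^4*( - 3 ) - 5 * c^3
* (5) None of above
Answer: 1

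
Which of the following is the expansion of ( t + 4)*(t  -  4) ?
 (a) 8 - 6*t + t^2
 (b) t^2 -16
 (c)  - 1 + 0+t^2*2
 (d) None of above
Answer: b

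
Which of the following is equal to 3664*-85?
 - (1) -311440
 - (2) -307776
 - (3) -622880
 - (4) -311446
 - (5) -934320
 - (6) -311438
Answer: 1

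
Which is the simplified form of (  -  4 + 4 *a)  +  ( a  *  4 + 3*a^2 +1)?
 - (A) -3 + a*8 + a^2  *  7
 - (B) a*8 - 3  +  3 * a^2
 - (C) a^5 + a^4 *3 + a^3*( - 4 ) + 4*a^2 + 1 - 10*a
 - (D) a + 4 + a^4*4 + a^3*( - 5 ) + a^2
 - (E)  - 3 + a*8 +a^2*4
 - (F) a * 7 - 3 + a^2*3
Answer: B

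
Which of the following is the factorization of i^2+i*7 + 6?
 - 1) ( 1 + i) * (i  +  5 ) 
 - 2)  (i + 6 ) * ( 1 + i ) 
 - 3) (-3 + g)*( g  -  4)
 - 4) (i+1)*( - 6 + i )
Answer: 2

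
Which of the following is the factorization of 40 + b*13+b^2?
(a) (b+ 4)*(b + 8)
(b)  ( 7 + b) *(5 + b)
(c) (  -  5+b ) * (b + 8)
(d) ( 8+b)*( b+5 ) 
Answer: d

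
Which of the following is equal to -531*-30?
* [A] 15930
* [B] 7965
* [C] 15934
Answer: A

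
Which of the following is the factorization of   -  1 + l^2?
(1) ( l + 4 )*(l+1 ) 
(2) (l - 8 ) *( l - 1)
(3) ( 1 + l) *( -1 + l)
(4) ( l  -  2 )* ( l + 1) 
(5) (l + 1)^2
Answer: 3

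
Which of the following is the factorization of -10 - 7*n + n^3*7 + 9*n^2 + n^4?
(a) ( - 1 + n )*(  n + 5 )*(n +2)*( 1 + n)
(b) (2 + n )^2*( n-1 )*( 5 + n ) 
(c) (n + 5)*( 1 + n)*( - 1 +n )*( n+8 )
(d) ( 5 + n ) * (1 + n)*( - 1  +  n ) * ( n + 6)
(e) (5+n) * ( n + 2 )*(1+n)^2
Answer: a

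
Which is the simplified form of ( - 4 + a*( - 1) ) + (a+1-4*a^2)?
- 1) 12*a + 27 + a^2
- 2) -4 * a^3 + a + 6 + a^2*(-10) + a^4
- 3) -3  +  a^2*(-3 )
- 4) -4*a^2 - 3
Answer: 4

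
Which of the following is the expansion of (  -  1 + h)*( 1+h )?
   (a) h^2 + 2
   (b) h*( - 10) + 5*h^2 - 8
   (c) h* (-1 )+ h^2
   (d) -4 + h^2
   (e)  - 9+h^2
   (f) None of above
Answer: f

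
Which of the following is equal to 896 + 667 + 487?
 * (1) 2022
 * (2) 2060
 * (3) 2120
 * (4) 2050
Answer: 4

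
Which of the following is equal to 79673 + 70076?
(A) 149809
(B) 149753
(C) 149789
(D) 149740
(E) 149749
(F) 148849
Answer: E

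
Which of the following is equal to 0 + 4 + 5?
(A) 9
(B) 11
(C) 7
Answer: A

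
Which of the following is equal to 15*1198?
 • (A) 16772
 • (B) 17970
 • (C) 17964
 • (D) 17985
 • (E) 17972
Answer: B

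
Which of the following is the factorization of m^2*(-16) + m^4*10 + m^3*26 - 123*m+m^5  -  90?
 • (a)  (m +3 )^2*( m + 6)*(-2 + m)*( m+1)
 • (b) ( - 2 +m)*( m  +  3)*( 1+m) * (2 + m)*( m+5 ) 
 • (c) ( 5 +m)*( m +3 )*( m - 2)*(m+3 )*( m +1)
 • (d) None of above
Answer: c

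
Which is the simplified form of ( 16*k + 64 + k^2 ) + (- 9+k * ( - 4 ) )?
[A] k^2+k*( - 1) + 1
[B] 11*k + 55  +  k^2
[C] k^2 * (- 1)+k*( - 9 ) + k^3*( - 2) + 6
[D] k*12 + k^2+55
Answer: D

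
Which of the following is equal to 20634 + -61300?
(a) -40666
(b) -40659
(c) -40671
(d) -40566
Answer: a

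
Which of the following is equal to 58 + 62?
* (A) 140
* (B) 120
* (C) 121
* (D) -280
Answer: B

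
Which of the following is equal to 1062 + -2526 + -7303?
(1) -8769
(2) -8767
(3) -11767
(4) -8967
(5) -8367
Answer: 2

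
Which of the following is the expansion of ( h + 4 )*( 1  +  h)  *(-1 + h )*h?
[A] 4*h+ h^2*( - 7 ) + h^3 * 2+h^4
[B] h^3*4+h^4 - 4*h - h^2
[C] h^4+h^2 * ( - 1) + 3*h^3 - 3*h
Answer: B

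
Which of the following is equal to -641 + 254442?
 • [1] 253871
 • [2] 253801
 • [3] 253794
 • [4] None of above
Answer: 2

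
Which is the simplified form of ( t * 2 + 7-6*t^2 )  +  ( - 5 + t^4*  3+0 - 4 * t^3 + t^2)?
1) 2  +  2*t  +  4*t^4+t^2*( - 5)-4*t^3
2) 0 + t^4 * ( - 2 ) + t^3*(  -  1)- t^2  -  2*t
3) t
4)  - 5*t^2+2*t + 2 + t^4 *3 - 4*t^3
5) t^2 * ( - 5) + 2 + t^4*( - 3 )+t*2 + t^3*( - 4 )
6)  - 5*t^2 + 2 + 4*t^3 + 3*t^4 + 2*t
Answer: 4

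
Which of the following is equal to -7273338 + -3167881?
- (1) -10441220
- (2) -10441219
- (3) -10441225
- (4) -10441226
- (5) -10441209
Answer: 2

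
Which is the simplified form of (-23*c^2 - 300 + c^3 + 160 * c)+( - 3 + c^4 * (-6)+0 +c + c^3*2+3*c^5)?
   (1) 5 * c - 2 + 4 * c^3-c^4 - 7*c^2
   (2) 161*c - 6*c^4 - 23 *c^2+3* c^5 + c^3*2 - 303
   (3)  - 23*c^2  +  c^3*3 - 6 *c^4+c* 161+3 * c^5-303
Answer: 3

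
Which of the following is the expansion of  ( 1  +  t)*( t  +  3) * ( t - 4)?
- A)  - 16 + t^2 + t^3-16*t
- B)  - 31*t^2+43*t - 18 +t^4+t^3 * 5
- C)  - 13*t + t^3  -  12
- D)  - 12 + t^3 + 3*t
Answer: C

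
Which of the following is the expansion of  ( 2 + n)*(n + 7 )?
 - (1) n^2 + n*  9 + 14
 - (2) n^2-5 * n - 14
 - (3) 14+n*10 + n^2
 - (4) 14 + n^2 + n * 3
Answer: 1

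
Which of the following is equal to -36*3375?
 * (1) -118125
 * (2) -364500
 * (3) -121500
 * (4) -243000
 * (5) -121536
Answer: 3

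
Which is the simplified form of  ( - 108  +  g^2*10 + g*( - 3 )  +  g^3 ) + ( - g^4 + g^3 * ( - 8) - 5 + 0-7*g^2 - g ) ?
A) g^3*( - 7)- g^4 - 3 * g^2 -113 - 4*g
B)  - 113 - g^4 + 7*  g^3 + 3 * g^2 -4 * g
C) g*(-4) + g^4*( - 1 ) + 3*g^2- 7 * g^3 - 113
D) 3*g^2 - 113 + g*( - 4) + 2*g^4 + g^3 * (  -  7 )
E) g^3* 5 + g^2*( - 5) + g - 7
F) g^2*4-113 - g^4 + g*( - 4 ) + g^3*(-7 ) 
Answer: C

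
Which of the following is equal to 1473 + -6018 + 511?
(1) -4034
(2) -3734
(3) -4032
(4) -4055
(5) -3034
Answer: 1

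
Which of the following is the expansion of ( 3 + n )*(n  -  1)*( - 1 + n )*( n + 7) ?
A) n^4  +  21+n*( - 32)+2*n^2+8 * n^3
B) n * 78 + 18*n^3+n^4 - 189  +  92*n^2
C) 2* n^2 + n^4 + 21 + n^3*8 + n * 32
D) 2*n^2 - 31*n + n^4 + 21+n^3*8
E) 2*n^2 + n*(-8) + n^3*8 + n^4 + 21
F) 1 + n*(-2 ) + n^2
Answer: A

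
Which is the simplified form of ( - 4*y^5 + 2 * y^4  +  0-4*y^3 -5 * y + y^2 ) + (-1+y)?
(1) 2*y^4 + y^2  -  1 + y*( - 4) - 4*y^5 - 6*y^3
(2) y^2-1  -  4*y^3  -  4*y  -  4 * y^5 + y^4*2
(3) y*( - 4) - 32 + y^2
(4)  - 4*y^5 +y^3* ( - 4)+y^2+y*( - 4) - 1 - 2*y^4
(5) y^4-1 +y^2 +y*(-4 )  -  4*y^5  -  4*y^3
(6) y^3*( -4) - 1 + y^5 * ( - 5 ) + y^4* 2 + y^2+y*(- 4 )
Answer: 2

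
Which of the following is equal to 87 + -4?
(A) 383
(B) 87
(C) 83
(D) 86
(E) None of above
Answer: C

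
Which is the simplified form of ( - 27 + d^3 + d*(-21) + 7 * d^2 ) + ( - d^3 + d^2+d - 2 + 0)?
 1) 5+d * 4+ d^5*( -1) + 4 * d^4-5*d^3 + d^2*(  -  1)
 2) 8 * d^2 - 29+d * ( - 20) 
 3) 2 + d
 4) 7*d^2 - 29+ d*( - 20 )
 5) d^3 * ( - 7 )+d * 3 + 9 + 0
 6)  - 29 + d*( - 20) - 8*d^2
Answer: 2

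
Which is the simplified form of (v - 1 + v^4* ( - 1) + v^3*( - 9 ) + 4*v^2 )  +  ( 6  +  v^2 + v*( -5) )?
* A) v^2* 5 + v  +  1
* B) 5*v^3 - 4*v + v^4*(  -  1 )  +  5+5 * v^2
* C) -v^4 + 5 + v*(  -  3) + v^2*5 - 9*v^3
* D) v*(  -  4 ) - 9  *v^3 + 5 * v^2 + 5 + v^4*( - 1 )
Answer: D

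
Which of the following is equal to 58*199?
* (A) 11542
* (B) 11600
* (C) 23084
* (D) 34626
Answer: A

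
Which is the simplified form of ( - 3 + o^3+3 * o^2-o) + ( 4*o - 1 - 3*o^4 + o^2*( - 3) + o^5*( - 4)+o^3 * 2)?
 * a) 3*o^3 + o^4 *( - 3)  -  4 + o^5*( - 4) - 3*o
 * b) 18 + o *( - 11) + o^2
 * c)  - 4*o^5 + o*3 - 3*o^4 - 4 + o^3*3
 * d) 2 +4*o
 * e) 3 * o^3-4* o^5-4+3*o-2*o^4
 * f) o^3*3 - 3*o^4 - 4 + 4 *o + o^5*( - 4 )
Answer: c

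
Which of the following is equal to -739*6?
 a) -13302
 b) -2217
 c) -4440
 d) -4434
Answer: d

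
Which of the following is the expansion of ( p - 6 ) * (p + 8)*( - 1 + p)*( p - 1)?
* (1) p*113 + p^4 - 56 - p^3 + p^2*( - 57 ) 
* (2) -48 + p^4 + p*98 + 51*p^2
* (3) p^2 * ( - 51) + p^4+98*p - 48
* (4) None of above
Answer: 3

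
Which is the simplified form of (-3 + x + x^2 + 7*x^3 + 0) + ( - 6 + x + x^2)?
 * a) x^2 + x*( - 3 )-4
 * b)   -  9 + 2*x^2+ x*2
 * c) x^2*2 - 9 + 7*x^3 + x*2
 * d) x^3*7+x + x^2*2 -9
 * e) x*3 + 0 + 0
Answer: c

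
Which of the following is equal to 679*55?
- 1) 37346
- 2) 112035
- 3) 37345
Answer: 3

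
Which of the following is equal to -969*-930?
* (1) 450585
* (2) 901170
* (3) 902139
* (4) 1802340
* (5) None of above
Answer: 2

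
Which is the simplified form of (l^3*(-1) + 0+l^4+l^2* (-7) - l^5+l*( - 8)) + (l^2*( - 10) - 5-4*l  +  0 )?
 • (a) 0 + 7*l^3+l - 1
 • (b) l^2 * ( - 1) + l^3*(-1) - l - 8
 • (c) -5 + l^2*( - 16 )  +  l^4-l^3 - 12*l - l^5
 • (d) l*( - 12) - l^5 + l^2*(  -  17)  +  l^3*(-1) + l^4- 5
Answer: d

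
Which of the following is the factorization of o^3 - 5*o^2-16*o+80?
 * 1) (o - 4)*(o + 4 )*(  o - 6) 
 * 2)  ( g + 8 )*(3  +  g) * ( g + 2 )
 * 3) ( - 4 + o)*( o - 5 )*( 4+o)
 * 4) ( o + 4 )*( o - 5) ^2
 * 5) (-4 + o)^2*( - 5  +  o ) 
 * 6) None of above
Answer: 3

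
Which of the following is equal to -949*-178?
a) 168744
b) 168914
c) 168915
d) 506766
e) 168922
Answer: e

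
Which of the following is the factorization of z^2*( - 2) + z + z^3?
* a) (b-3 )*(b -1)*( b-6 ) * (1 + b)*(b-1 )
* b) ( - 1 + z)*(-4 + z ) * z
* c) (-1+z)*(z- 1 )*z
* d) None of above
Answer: c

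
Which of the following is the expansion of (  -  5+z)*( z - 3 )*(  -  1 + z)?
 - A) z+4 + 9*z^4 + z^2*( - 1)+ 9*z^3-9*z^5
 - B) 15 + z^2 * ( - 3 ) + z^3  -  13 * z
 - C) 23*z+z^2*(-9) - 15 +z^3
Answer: C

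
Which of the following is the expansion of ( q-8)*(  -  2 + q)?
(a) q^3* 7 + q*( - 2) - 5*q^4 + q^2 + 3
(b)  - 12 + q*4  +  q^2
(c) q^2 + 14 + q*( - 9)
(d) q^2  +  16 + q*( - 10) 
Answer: d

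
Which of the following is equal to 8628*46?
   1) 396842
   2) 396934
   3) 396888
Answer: 3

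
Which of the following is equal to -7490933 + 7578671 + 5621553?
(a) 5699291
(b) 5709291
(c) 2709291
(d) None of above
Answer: b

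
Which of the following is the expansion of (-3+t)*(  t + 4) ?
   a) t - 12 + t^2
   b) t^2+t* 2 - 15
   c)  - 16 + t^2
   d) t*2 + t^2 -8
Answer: a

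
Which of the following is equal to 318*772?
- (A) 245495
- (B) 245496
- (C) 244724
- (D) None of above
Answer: B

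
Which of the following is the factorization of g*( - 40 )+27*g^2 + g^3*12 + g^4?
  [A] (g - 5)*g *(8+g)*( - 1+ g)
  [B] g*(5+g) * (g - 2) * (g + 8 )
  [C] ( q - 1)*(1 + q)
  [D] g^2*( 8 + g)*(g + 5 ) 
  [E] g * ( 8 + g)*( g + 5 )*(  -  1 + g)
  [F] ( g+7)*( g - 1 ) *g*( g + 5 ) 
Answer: E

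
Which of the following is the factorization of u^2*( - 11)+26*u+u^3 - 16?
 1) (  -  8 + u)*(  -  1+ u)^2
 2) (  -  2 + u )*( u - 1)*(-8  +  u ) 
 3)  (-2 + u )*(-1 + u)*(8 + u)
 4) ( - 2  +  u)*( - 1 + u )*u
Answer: 2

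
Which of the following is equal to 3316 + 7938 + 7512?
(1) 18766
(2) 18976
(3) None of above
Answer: 1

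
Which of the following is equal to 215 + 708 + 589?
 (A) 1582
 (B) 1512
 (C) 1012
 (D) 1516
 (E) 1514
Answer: B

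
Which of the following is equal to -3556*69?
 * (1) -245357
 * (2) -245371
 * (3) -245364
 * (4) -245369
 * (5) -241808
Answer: 3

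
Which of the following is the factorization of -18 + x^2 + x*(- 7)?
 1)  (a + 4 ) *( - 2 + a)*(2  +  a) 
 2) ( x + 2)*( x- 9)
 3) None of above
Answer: 2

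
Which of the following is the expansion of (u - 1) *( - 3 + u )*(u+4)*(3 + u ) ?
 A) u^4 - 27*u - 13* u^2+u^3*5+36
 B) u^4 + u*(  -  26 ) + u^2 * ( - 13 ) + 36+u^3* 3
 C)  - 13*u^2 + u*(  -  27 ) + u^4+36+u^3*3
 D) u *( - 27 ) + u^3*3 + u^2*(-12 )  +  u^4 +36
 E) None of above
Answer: C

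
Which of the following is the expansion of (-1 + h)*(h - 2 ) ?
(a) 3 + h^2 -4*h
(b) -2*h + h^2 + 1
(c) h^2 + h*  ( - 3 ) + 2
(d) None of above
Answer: c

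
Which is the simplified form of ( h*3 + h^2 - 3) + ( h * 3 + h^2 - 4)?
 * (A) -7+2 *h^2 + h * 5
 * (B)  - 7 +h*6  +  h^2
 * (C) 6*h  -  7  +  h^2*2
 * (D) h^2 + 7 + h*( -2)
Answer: C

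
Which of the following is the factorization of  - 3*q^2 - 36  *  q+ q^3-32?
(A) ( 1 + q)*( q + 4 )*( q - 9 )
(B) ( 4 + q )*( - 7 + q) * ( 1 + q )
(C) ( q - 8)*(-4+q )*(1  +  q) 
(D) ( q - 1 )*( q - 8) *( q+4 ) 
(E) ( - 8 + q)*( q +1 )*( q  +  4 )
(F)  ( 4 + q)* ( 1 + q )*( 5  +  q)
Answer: E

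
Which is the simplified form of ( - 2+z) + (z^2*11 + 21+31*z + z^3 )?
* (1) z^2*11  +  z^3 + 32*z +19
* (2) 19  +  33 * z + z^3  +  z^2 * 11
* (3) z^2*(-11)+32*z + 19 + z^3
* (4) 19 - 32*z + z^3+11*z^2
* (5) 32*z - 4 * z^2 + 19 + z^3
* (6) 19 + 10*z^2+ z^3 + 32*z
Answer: 1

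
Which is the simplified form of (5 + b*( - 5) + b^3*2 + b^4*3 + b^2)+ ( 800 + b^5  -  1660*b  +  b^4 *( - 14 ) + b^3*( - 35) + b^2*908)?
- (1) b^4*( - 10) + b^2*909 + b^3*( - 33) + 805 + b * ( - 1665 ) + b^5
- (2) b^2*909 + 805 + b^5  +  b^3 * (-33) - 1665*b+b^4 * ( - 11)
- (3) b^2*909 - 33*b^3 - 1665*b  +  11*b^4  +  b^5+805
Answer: 2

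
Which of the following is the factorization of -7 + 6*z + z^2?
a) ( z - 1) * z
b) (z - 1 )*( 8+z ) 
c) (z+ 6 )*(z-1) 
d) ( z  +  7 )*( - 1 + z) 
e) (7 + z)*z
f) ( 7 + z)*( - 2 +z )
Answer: d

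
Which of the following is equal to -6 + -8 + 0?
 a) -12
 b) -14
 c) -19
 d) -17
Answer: b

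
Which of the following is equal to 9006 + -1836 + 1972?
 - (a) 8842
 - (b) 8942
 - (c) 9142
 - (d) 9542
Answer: c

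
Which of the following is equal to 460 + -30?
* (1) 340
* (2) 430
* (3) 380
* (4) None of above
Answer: 2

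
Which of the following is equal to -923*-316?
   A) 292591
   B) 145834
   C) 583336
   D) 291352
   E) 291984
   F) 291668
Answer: F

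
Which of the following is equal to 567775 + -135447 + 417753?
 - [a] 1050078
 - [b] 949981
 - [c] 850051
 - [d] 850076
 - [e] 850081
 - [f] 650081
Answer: e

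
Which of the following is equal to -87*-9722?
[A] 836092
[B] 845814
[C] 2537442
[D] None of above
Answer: B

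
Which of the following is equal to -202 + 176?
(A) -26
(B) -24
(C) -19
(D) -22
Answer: A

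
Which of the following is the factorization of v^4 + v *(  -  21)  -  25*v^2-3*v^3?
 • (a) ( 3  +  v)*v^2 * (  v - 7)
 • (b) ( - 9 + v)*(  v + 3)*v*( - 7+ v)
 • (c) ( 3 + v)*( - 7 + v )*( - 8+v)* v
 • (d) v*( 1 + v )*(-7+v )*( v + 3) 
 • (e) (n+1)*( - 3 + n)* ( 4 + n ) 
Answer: d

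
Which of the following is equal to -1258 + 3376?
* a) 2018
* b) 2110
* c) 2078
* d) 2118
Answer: d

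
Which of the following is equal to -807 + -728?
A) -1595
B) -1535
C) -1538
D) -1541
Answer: B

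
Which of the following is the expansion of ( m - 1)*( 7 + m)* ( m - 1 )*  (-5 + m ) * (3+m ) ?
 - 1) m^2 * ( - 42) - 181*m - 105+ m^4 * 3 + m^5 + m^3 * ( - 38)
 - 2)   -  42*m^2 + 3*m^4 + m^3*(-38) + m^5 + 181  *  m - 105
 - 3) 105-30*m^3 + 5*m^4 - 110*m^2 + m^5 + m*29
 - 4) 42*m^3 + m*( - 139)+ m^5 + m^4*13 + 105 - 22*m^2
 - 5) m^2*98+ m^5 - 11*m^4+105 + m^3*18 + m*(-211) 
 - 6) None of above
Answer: 2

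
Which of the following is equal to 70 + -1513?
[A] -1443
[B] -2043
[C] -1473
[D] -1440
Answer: A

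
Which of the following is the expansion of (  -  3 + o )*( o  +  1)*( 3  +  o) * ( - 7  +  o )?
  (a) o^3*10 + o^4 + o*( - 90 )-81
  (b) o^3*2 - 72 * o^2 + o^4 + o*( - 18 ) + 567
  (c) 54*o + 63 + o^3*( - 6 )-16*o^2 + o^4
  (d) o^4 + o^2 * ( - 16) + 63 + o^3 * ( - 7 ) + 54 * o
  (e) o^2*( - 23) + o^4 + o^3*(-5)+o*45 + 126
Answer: c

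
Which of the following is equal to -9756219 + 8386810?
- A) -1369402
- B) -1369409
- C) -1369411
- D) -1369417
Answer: B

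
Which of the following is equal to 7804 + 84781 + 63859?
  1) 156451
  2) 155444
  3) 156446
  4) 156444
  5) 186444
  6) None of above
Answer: 4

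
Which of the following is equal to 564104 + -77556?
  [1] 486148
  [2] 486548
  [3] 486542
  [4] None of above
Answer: 2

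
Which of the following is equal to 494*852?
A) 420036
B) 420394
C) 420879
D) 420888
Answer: D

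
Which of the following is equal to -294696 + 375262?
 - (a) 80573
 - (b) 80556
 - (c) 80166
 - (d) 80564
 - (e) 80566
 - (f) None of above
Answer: e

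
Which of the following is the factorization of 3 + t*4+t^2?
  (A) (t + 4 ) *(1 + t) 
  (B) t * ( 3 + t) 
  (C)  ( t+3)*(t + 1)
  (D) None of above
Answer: C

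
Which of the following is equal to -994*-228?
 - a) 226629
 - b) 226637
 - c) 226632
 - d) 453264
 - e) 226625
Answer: c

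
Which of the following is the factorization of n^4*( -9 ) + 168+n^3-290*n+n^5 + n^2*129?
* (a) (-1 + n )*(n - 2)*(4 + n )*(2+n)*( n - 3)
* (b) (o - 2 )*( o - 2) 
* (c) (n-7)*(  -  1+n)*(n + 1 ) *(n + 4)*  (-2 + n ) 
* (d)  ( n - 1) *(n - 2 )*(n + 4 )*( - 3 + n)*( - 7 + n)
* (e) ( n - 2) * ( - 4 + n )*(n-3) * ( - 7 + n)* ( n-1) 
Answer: d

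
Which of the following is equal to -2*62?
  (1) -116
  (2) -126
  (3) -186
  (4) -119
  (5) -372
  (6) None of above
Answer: 6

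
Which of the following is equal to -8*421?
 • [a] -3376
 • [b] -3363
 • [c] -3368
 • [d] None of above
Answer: c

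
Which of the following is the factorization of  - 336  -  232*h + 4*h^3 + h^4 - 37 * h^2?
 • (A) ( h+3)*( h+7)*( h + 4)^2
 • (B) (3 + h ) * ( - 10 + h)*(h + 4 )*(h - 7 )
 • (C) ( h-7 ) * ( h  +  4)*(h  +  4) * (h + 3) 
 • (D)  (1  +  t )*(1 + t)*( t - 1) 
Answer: C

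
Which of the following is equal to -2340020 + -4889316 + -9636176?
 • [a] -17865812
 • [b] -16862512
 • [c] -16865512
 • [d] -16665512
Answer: c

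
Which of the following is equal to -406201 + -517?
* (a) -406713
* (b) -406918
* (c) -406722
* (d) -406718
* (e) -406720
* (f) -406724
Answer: d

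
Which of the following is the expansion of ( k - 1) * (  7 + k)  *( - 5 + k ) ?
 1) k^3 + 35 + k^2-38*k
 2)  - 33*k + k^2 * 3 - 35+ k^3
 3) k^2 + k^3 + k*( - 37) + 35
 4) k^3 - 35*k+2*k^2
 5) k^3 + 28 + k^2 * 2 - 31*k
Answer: 3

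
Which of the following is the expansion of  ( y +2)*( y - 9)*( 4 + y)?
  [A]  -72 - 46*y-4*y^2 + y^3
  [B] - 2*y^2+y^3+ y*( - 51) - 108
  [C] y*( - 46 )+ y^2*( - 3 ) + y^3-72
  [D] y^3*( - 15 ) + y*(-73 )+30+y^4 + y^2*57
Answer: C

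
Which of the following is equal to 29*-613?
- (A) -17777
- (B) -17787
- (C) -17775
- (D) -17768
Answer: A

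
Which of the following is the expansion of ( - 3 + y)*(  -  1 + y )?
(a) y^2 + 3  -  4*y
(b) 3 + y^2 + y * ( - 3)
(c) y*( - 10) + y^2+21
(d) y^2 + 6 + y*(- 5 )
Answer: a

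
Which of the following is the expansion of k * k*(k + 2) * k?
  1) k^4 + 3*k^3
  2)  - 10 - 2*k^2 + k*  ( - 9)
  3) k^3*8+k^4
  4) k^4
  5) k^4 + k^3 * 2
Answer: 5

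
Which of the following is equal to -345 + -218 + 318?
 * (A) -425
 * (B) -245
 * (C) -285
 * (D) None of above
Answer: B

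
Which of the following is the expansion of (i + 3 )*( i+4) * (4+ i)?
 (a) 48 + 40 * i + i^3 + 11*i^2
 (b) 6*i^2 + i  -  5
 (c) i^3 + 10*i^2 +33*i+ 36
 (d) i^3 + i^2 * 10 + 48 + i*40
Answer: a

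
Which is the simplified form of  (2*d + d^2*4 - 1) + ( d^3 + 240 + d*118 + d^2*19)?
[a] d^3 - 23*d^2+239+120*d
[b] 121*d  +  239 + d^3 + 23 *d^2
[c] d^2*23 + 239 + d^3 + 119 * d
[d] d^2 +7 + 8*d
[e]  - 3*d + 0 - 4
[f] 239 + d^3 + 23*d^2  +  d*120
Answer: f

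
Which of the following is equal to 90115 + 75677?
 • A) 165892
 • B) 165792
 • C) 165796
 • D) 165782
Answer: B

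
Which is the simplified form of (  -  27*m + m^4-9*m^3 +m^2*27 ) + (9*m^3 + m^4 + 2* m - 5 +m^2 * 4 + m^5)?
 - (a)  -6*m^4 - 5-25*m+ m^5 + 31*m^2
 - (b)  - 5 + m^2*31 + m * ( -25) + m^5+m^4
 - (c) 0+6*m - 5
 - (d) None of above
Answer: d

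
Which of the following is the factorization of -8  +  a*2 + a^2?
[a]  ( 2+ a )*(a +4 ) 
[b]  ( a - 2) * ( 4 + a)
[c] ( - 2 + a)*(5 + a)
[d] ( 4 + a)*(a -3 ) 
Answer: b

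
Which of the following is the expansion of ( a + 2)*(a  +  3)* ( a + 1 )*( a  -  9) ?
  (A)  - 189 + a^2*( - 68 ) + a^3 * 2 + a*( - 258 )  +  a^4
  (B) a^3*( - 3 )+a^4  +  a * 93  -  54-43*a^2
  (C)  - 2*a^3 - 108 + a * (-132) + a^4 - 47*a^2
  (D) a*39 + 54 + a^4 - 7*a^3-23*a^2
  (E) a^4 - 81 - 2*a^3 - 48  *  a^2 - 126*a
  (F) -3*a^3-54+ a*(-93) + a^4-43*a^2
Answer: F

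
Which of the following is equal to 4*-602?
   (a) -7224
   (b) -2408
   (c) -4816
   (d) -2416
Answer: b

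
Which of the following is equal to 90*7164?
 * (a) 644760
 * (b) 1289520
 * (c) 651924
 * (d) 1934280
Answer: a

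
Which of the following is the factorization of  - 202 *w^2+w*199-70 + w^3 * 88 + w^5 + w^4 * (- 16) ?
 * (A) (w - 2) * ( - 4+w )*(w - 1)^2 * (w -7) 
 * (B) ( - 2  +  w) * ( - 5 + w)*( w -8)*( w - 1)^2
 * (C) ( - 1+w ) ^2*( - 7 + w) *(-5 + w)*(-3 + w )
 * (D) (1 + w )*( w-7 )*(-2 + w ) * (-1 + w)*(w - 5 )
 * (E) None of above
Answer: E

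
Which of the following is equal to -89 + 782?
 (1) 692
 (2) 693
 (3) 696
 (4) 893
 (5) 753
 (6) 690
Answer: 2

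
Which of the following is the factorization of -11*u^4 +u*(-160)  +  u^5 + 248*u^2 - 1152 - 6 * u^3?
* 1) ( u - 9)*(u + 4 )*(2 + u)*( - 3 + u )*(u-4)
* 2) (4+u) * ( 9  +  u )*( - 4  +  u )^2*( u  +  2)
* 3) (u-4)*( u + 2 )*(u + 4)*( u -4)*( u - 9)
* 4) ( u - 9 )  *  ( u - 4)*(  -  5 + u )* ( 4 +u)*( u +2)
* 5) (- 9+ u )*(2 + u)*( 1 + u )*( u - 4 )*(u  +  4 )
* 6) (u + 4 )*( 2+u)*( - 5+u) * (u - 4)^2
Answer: 3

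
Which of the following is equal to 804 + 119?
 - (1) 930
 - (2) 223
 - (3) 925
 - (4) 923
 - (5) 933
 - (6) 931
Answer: 4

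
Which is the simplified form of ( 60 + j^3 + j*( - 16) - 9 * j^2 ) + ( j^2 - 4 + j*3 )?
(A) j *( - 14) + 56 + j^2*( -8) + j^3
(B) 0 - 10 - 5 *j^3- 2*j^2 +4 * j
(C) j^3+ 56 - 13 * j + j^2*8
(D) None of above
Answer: D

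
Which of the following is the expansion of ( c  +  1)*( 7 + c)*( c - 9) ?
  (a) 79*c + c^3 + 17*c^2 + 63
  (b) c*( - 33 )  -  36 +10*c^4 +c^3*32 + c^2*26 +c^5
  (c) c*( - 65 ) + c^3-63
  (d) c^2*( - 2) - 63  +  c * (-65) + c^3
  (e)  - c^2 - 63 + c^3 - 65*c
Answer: e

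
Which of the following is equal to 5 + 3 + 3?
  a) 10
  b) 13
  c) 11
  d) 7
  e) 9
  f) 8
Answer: c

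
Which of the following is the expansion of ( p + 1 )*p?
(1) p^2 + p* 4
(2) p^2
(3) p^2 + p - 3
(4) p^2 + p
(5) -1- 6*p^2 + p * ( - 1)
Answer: 4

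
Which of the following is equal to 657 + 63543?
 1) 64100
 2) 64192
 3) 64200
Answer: 3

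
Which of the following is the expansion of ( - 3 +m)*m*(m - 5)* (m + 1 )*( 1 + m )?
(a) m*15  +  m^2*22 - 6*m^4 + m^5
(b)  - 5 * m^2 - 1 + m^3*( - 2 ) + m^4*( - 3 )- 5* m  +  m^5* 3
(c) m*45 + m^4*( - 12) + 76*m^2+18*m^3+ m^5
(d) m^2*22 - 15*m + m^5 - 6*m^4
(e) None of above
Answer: a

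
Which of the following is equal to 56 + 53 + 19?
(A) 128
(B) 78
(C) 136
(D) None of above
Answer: A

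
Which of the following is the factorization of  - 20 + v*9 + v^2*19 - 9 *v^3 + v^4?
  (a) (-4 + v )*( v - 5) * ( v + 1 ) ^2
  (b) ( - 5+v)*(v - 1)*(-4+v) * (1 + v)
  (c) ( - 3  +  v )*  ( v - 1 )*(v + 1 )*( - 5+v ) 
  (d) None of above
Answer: b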